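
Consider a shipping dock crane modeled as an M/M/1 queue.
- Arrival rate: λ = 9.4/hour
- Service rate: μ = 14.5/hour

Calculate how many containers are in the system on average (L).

ρ = λ/μ = 9.4/14.5 = 0.6483
For M/M/1: L = λ/(μ-λ)
L = 9.4/(14.5-9.4) = 9.4/5.10
L = 1.8431 containers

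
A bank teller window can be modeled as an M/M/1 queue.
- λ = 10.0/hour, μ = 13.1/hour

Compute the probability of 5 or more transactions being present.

ρ = λ/μ = 10.0/13.1 = 0.76336
P(N ≥ n) = ρⁿ
P(N ≥ 5) = 0.76336^5
P(N ≥ 5) = 0.2592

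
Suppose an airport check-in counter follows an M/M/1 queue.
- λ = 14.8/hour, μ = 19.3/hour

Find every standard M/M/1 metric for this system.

Step 1: ρ = λ/μ = 14.8/19.3 = 0.7668
Step 2: L = λ/(μ-λ) = 14.8/4.50 = 3.2889
Step 3: Lq = λ²/(μ(μ-λ)) = 219.04/(19.3×4.50) = 2.5220
Step 4: W = 1/(μ-λ) = 1/4.50 = 0.22222
Step 5: Wq = λ/(μ(μ-λ)) = 14.8/(19.3×4.50) = 0.1704
Step 6: P(0) = 1-ρ = 0.2332
Verify: L = λW = 14.8×0.22222 = 3.2889 ✔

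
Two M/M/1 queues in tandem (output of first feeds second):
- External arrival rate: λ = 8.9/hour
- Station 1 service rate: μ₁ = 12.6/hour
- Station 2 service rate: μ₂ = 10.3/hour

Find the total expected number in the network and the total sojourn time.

By Jackson's theorem, each station behaves as independent M/M/1.
Station 1: ρ₁ = 8.9/12.6 = 0.7063, L₁ = ρ₁/(1-ρ₁) = λ/(μ₁-λ) = 8.9/3.70 = 2.4054
Station 2: ρ₂ = 8.9/10.3 = 0.8641, L₂ = ρ₂/(1-ρ₂) = λ/(μ₂-λ) = 8.9/1.40 = 6.3571
Total: L = L₁ + L₂ = 2.4054 + 6.3571 = 8.7625
W = L/λ = 8.7625/8.9 = 0.9846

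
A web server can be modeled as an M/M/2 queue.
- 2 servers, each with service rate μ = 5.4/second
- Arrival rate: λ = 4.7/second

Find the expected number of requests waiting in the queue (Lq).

Traffic intensity: ρ = λ/(cμ) = 4.7/(2×5.4) = 0.4352
Since ρ = 0.4352 < 1, system is stable.
Offered load a = λ/μ = cρ = 4.7/5.4 = 0.8704
P₀ = [ Σₙ₌₀^1 aⁿ/n! + a^2/(2!(1-ρ)) ]⁻¹
Σ = a^0/0! + a^1/1! = 1.0000 + 0.8704 = 1.8704
a^2/(2!(1-ρ)) = 0.7575/(2 × 0.5648) = 0.6706
P₀ = 1/(1.8704 + 0.6706) = 0.3935
Lq = P₀·a^2·ρ / (2!(1-ρ)²) = 0.3935 × 0.7575 × 0.4352 / (2 × 0.3190) = 0.2033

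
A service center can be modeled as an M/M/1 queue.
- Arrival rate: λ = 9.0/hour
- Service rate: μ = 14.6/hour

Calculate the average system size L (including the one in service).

ρ = λ/μ = 9.0/14.6 = 0.6164
For M/M/1: L = λ/(μ-λ)
L = 9.0/(14.6-9.0) = 9.0/5.60
L = 1.6071 customers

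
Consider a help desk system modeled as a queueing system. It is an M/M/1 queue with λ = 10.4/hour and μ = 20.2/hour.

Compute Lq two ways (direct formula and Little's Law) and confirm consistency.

Method 1 (direct): Lq = λ²/(μ(μ-λ)) = 108.16/(20.2 × 9.80) = 0.5464

Method 2 (Little's Law):
W = 1/(μ-λ) = 1/9.80 = 0.10204
Wq = W - 1/μ = 0.10204 - 0.049505 = 0.05254
Lq = λWq = 10.4 × 0.05254 = 0.5464 ✔ (matches Method 1)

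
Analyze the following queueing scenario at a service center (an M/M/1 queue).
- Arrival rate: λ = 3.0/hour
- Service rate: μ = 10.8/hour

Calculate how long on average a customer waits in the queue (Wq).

First, compute utilization: ρ = λ/μ = 3.0/10.8 = 0.2778
For M/M/1: Wq = λ/(μ(μ-λ))
Wq = 3.0/(10.8 × (10.8-3.0))
Wq = 3.0/(10.8 × 7.80)
Wq = 0.03561 hours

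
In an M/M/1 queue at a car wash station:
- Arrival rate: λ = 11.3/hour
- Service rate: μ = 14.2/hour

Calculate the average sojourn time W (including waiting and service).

First, compute utilization: ρ = λ/μ = 11.3/14.2 = 0.7958
For M/M/1: W = 1/(μ-λ)
W = 1/(14.2-11.3) = 1/2.90
W = 0.3448 hours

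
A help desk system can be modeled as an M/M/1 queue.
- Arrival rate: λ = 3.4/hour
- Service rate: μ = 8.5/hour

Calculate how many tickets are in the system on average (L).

ρ = λ/μ = 3.4/8.5 = 0.4000
For M/M/1: L = λ/(μ-λ)
L = 3.4/(8.5-3.4) = 3.4/5.10
L = 0.6667 tickets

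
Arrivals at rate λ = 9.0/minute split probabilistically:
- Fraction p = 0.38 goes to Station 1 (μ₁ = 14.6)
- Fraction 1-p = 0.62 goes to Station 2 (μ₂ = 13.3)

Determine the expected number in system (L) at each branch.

Effective rates: λ₁ = 9.0×0.38 = 3.42, λ₂ = 9.0×0.62 = 5.58
Station 1: ρ₁ = 3.42/14.6 = 0.23425, L₁ = ρ₁/(1-ρ₁) = 0.23425/(1-0.23425) = 0.3059
Station 2: ρ₂ = 5.58/13.3 = 0.41955, L₂ = ρ₂/(1-ρ₂) = 0.41955/(1-0.41955) = 0.7228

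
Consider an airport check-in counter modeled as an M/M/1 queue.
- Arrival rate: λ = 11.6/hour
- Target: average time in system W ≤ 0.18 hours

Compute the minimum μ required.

For M/M/1: W = 1/(μ-λ)
Need W ≤ 0.18, so 1/(μ-λ) ≤ 0.18
μ - λ ≥ 1/0.18 = 5.5556
μ ≥ 11.6 + 5.5556 = 17.1556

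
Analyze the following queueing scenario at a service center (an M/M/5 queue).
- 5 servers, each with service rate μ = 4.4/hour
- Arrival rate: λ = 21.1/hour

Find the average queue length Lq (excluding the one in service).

Traffic intensity: ρ = λ/(cμ) = 21.1/(5×4.4) = 0.9591
Since ρ = 0.9591 < 1, system is stable.
Offered load a = λ/μ = cρ = 21.1/4.4 = 4.7955
P₀ = [ Σₙ₌₀^4 aⁿ/n! + a^5/(5!(1-ρ)) ]⁻¹
Σ = a^0/0! + a^1/1! + a^2/2! + a^3/3! + a^4/4! = 1.0000 + 4.7955 + 11.4982 + 18.3797 + 22.0347 = 57.7081
a^5/(5!(1-ρ)) = 2535.9979/(120 × 0.04090909) = 516.5922
P₀ = 1/(57.7081 + 516.5922) = 0.001741
Lq = P₀·a^5·ρ / (5!(1-ρ)²) = 0.001741249 × 2535.9979 × 0.9590909 / (120 × 0.001673554) = 21.0886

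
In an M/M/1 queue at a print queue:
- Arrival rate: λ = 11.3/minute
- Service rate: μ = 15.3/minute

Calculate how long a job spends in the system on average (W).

First, compute utilization: ρ = λ/μ = 11.3/15.3 = 0.7386
For M/M/1: W = 1/(μ-λ)
W = 1/(15.3-11.3) = 1/4.00
W = 0.2500 minutes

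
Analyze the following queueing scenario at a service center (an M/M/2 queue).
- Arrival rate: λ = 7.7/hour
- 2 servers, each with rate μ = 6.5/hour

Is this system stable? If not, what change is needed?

Stability requires ρ = λ/(cμ) < 1
ρ = 7.7/(2 × 6.5) = 7.7/13.00 = 0.5923
Since 0.5923 < 1, the system is STABLE.
The servers are busy 59.23% of the time.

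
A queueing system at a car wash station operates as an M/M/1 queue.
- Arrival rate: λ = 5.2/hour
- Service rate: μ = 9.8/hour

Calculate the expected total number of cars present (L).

ρ = λ/μ = 5.2/9.8 = 0.5306
For M/M/1: L = λ/(μ-λ)
L = 5.2/(9.8-5.2) = 5.2/4.60
L = 1.1304 cars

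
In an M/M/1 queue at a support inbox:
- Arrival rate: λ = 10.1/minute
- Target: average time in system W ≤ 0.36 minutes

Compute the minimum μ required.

For M/M/1: W = 1/(μ-λ)
Need W ≤ 0.36, so 1/(μ-λ) ≤ 0.36
μ - λ ≥ 1/0.36 = 2.7778
μ ≥ 10.1 + 2.7778 = 12.8778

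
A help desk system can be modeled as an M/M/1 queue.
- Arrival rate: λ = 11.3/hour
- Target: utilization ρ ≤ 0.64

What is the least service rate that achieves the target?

ρ = λ/μ, so μ = λ/ρ
μ ≥ 11.3/0.64 = 17.6562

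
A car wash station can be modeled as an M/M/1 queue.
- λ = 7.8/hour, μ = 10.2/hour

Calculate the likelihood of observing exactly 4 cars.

ρ = λ/μ = 7.8/10.2 = 0.7647
P(n) = (1-ρ)ρⁿ
P(4) = (1-0.7647) × 0.7647^4
P(4) = 0.23530 × 0.34195
P(4) = 0.08046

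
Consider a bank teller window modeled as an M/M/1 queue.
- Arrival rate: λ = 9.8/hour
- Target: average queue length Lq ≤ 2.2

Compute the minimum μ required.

For M/M/1: Lq = λ²/(μ(μ-λ))
Need Lq ≤ 2.2, i.e. μ(μ-λ) ≥ λ²/2.2
μ² - 9.8μ - 96.04/2.2 ≥ 0  →  μ² - 9.8μ - 43.65455 ≥ 0
Quadratic formula (positive root): μ = [λ + √(λ² + 4×43.65455)]/2
Discriminant: 96.04 + 4×43.65455 = 270.6582, √270.6582 = 16.4517
μ ≥ (9.8 + 16.4517)/2 = 13.1258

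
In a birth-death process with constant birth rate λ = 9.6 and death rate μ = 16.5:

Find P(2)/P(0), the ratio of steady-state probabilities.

For constant rates: P(n)/P(0) = (λ/μ)^n
P(2)/P(0) = (9.6/16.5)^2 = 0.5818^2 = 0.3385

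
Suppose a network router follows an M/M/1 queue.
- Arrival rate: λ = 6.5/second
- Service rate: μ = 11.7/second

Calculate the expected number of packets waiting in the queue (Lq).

ρ = λ/μ = 6.5/11.7 = 0.5556
For M/M/1: Lq = λ²/(μ(μ-λ))
Lq = 42.25/(11.7 × 5.20)
Lq = 0.6944 packets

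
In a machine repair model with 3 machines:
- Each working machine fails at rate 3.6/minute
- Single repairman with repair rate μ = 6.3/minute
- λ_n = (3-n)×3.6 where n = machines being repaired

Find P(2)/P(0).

P(2)/P(0) = ∏_{i=0}^{2-1} λ_i/μ_{i+1}
= (3-0)×3.6/6.3 × (3-1)×3.6/6.3
= 1.9592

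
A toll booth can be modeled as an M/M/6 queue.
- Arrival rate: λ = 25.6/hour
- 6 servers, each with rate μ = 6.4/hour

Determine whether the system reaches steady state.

Stability requires ρ = λ/(cμ) < 1
ρ = 25.6/(6 × 6.4) = 25.6/38.40 = 0.6667
Since 0.6667 < 1, the system is STABLE.
The servers are busy 66.67% of the time.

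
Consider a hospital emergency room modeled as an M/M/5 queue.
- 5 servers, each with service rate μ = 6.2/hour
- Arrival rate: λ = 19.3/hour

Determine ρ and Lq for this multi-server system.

Traffic intensity: ρ = λ/(cμ) = 19.3/(5×6.2) = 0.6226
Since ρ = 0.6226 < 1, system is stable.
Offered load a = λ/μ = cρ = 19.3/6.2 = 3.1129
P₀ = [ Σₙ₌₀^4 aⁿ/n! + a^5/(5!(1-ρ)) ]⁻¹
Σ = a^0/0! + a^1/1! + a^2/2! + a^3/3! + a^4/4! = 1.0000 + 3.1129 + 4.8451 + 5.0274 + 3.9125 = 17.8979
a^5/(5!(1-ρ)) = 292.2995/(120 × 0.37742) = 6.4539
P₀ = 1/(17.8979 + 6.4539) = 0.04106
Lq = P₀·a^5·ρ / (5!(1-ρ)²) = 0.041065 × 292.2995 × 0.62258 / (120 × 0.14245) = 0.4372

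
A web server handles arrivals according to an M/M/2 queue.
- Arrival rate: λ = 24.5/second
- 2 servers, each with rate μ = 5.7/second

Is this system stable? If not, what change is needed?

Stability requires ρ = λ/(cμ) < 1
ρ = 24.5/(2 × 5.7) = 24.5/11.40 = 2.1491
Since 2.1491 ≥ 1, the system is UNSTABLE.
Need c > λ/μ = 24.5/5.7 = 4.30.
Minimum servers needed: c = 5.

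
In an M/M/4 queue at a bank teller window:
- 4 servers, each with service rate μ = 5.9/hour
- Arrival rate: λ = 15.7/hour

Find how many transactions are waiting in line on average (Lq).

Traffic intensity: ρ = λ/(cμ) = 15.7/(4×5.9) = 0.6653
Since ρ = 0.6653 < 1, system is stable.
Offered load a = λ/μ = cρ = 15.7/5.9 = 2.6610
P₀ = [ Σₙ₌₀^3 aⁿ/n! + a^4/(4!(1-ρ)) ]⁻¹
Σ = a^0/0! + a^1/1! + a^2/2! + a^3/3! = 1.00000 + 2.66102 + 3.54051 + 3.14045 = 10.3420
a^4/(4!(1-ρ)) = 50.1407/(24 × 0.33475) = 6.2411
P₀ = 1/(10.3420 + 6.2411) = 0.06030
Lq = P₀·a^4·ρ / (4!(1-ρ)²) = 0.0603023 × 50.1407 × 0.665254 / (24 × 0.112055) = 0.7479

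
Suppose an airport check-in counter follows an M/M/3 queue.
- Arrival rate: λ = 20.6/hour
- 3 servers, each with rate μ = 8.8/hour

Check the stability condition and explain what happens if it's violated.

Stability requires ρ = λ/(cμ) < 1
ρ = 20.6/(3 × 8.8) = 20.6/26.40 = 0.7803
Since 0.7803 < 1, the system is STABLE.
The servers are busy 78.03% of the time.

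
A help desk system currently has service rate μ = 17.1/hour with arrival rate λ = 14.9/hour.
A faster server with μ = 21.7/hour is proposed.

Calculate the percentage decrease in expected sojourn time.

System 1: ρ₁ = 14.9/17.1 = 0.8713, W₁ = 1/(17.1-14.9) = 0.45455
System 2: ρ₂ = 14.9/21.7 = 0.6866, W₂ = 1/(21.7-14.9) = 0.14706
Improvement: (W₁-W₂)/W₁ = (0.45455-0.14706)/0.45455 = 67.65%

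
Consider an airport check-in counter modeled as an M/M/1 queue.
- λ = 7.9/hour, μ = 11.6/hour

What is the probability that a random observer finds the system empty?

ρ = λ/μ = 7.9/11.6 = 0.6810
P(0) = 1 - ρ = 1 - 0.6810 = 0.3190
The server is idle 31.90% of the time.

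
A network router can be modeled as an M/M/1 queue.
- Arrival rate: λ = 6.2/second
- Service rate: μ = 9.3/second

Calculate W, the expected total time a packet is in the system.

First, compute utilization: ρ = λ/μ = 6.2/9.3 = 0.6667
For M/M/1: W = 1/(μ-λ)
W = 1/(9.3-6.2) = 1/3.10
W = 0.3226 seconds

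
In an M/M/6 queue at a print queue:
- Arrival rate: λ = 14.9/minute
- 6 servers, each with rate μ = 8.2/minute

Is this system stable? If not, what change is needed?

Stability requires ρ = λ/(cμ) < 1
ρ = 14.9/(6 × 8.2) = 14.9/49.20 = 0.3028
Since 0.3028 < 1, the system is STABLE.
The servers are busy 30.28% of the time.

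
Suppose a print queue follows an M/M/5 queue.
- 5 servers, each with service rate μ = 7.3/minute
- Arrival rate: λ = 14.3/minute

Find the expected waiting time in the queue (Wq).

Traffic intensity: ρ = λ/(cμ) = 14.3/(5×7.3) = 0.3918
Since ρ = 0.3918 < 1, system is stable.
Offered load a = λ/μ = cρ = 14.3/7.3 = 1.9589
P₀ = [ Σₙ₌₀^4 aⁿ/n! + a^5/(5!(1-ρ)) ]⁻¹
Σ = a^0/0! + a^1/1! + a^2/2! + a^3/3! + a^4/4! = 1.0000 + 1.9589 + 1.9187 + 1.2528 + 0.6135 = 6.7439
a^5/(5!(1-ρ)) = 28.8447/(120 × 0.6082) = 0.3952
P₀ = 1/(6.7439 + 0.3952) = 0.1401
Lq = P₀·a^5·ρ / (5!(1-ρ)²) = 0.14007 × 28.8447 × 0.39178 / (120 × 0.36993) = 0.03566
Wq = Lq/λ = 0.03566/14.3 = 0.002494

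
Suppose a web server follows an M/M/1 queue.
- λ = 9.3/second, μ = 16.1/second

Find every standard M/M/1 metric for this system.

Step 1: ρ = λ/μ = 9.3/16.1 = 0.5776
Step 2: L = λ/(μ-λ) = 9.3/6.80 = 1.3676
Step 3: Lq = λ²/(μ(μ-λ)) = 86.49/(16.1×6.80) = 0.7900
Step 4: W = 1/(μ-λ) = 1/6.80 = 0.147059
Step 5: Wq = λ/(μ(μ-λ)) = 9.3/(16.1×6.80) = 0.08495
Step 6: P(0) = 1-ρ = 0.4224
Verify: L = λW = 9.3×0.147059 = 1.3676 ✔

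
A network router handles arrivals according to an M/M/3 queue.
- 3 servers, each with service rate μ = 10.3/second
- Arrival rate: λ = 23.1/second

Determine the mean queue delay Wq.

Traffic intensity: ρ = λ/(cμ) = 23.1/(3×10.3) = 0.7476
Since ρ = 0.7476 < 1, system is stable.
Offered load a = λ/μ = cρ = 23.1/10.3 = 2.2427
P₀ = [ Σₙ₌₀^2 aⁿ/n! + a^3/(3!(1-ρ)) ]⁻¹
Σ = a^0/0! + a^1/1! + a^2/2! = 1.0000 + 2.2427 + 2.5149 = 5.7576
a^3/(3!(1-ρ)) = 11.2804/(6 × 0.252427) = 7.4480
P₀ = 1/(5.7576 + 7.4480) = 0.07573
Lq = P₀·a^3·ρ / (3!(1-ρ)²) = 0.075726 × 11.2804 × 0.74757 / (6 × 0.063719) = 1.6703
Wq = Lq/λ = 1.6703/23.1 = 0.07231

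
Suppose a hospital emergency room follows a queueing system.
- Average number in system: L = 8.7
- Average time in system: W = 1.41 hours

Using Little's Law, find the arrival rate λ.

Little's Law: L = λW, so λ = L/W
λ = 8.7/1.41 = 6.1702 patients/hour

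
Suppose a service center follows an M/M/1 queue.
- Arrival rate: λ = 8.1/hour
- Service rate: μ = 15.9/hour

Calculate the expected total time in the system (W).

First, compute utilization: ρ = λ/μ = 8.1/15.9 = 0.5094
For M/M/1: W = 1/(μ-λ)
W = 1/(15.9-8.1) = 1/7.80
W = 0.1282 hours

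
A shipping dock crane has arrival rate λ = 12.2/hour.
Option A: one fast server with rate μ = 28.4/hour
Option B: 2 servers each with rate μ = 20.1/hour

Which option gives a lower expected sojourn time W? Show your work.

Option A: single server μ = 28.4 (M/M/1)
  ρ_A = 12.2/28.4 = 0.4296
  W_A = 1/(μ-λ) = 1/(28.4-12.2) = 1/16.20 = 0.06173

Option B: 2 servers μ = 20.1 (M/M/2)
  ρ_B = λ/(cμ) = 12.2/(2×20.1) = 0.3035
  Offered load a = λ/μ = cρ = 12.2/20.1 = 0.6070
  P₀ = [ Σₙ₌₀^1 aⁿ/n! + a^2/(2!(1-ρ)) ]⁻¹
  Σ = a^0/0! + a^1/1! = 1.0000 + 0.6070 = 1.6070
  a^2/(2!(1-ρ)) = 0.3684/(2 × 0.6965) = 0.2645
  P₀ = 1/(1.606965 + 0.2644634) = 0.5344
  Lq = P₀·a^2·ρ / (2!(1-ρ)²) = 0.53435 × 0.36841 × 0.30348 / (2 × 0.48514) = 0.06157
  Wq_B = Lq/λ = 0.06157/12.2 = 0.005047
  W_B = Wq_B + 1/μ = 0.005047 + 0.04975 = 0.05480

Since W_B = 0.05480 < W_A = 0.06173, Option B (multiple servers) has the shorter time in system.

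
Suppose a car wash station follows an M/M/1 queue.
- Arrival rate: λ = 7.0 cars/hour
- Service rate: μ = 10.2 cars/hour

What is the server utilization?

Server utilization: ρ = λ/μ
ρ = 7.0/10.2 = 0.6863
The server is busy 68.63% of the time.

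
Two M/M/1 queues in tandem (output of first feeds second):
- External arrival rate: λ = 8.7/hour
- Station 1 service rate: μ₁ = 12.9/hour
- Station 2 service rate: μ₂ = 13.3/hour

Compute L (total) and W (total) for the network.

By Jackson's theorem, each station behaves as independent M/M/1.
Station 1: ρ₁ = 8.7/12.9 = 0.6744, L₁ = ρ₁/(1-ρ₁) = λ/(μ₁-λ) = 8.7/4.20 = 2.0714
Station 2: ρ₂ = 8.7/13.3 = 0.6541, L₂ = ρ₂/(1-ρ₂) = λ/(μ₂-λ) = 8.7/4.60 = 1.8913
Total: L = L₁ + L₂ = 2.0714 + 1.8913 = 3.9627
W = L/λ = 3.9627/8.7 = 0.4555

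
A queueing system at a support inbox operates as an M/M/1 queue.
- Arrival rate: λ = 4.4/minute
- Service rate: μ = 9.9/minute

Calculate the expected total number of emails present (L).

ρ = λ/μ = 4.4/9.9 = 0.4444
For M/M/1: L = λ/(μ-λ)
L = 4.4/(9.9-4.4) = 4.4/5.50
L = 0.8000 emails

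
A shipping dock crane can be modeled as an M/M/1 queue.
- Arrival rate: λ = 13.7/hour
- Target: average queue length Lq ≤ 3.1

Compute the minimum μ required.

For M/M/1: Lq = λ²/(μ(μ-λ))
Need Lq ≤ 3.1, i.e. μ(μ-λ) ≥ λ²/3.1
μ² - 13.7μ - 187.69/3.1 ≥ 0  →  μ² - 13.7μ - 60.54516 ≥ 0
Quadratic formula (positive root): μ = [λ + √(λ² + 4×60.54516)]/2
Discriminant: 187.69 + 4×60.54516 = 429.8706, √429.8706 = 20.7333
μ ≥ (13.7 + 20.7333)/2 = 17.2167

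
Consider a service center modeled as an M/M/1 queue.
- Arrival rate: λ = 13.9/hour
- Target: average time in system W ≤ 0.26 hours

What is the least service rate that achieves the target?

For M/M/1: W = 1/(μ-λ)
Need W ≤ 0.26, so 1/(μ-λ) ≤ 0.26
μ - λ ≥ 1/0.26 = 3.8462
μ ≥ 13.9 + 3.8462 = 17.7462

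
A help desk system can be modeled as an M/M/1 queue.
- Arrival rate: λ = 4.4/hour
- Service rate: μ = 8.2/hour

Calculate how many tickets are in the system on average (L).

ρ = λ/μ = 4.4/8.2 = 0.5366
For M/M/1: L = λ/(μ-λ)
L = 4.4/(8.2-4.4) = 4.4/3.80
L = 1.1579 tickets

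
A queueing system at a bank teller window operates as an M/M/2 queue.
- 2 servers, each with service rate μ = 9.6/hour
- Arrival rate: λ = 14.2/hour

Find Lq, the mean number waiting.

Traffic intensity: ρ = λ/(cμ) = 14.2/(2×9.6) = 0.7396
Since ρ = 0.7396 < 1, system is stable.
Offered load a = λ/μ = cρ = 14.2/9.6 = 1.4792
P₀ = [ Σₙ₌₀^1 aⁿ/n! + a^2/(2!(1-ρ)) ]⁻¹
Σ = a^0/0! + a^1/1! = 1.0000 + 1.4792 = 2.4792
a^2/(2!(1-ρ)) = 2.18793/(2 × 0.260417) = 4.2008
P₀ = 1/(2.4792 + 4.2008) = 0.1497
Lq = P₀·a^2·ρ / (2!(1-ρ)²) = 0.149701 × 2.18793 × 0.739583 / (2 × 0.0678168) = 1.7860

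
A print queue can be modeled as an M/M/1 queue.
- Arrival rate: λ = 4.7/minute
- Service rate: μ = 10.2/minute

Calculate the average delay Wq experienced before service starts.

First, compute utilization: ρ = λ/μ = 4.7/10.2 = 0.4608
For M/M/1: Wq = λ/(μ(μ-λ))
Wq = 4.7/(10.2 × (10.2-4.7))
Wq = 4.7/(10.2 × 5.50)
Wq = 0.08378 minutes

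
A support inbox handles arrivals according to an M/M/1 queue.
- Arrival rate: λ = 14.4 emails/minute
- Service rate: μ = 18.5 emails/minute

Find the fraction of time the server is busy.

Server utilization: ρ = λ/μ
ρ = 14.4/18.5 = 0.7784
The server is busy 77.84% of the time.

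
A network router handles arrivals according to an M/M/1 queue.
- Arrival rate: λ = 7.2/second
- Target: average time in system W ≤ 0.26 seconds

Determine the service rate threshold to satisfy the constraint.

For M/M/1: W = 1/(μ-λ)
Need W ≤ 0.26, so 1/(μ-λ) ≤ 0.26
μ - λ ≥ 1/0.26 = 3.8462
μ ≥ 7.2 + 3.8462 = 11.0462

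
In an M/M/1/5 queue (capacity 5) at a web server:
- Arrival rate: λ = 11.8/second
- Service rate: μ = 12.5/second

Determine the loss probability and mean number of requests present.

ρ = λ/μ = 11.8/12.5 = 0.9440
P₀ = (1-ρ)/(1-ρ^(K+1)) = (1-0.9440)/(1-0.9440^6) = 0.05600/0.2923 = 0.1916
P_K = P₀×ρ^K = 0.1916 × 0.9440^5 = 0.1916 × 0.7497 = 0.1436
Blocking probability P_5 = 0.1436 (14.36%)
L = ρ[1 - (K+1)ρ^K + Kρ^(K+1)] / [(1-ρ)(1-ρ^(K+1))]
L = 0.9440 × (1 - 6×0.74965246 + 5×0.70767192) / ((1 - 0.9440) × (1 - 0.70767192)) = 2.3323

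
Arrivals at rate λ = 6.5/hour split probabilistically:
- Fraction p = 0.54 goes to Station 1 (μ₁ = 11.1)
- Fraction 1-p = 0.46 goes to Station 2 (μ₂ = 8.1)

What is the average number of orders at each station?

Effective rates: λ₁ = 6.5×0.54 = 3.51, λ₂ = 6.5×0.46 = 2.99
Station 1: ρ₁ = 3.51/11.1 = 0.31622, L₁ = ρ₁/(1-ρ₁) = 0.31622/(1-0.31622) = 0.4625
Station 2: ρ₂ = 2.99/8.1 = 0.36914, L₂ = ρ₂/(1-ρ₂) = 0.36914/(1-0.36914) = 0.5851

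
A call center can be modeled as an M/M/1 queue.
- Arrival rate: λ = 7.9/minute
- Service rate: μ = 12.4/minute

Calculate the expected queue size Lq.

ρ = λ/μ = 7.9/12.4 = 0.6371
For M/M/1: Lq = λ²/(μ(μ-λ))
Lq = 62.41/(12.4 × 4.50)
Lq = 1.1185 calls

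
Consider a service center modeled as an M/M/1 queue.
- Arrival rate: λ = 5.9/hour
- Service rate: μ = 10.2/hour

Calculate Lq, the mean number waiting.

ρ = λ/μ = 5.9/10.2 = 0.5784
For M/M/1: Lq = λ²/(μ(μ-λ))
Lq = 34.81/(10.2 × 4.30)
Lq = 0.7937 customers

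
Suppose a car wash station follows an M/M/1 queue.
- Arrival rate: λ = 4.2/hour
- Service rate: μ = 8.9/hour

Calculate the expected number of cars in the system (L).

ρ = λ/μ = 4.2/8.9 = 0.4719
For M/M/1: L = λ/(μ-λ)
L = 4.2/(8.9-4.2) = 4.2/4.70
L = 0.8936 cars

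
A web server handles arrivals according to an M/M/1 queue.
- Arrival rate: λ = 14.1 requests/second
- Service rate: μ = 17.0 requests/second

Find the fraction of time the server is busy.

Server utilization: ρ = λ/μ
ρ = 14.1/17.0 = 0.8294
The server is busy 82.94% of the time.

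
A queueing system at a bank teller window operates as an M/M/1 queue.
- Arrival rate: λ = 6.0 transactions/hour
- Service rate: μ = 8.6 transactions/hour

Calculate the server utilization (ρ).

Server utilization: ρ = λ/μ
ρ = 6.0/8.6 = 0.6977
The server is busy 69.77% of the time.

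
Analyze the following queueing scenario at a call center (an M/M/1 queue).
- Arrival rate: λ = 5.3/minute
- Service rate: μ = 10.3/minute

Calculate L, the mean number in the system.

ρ = λ/μ = 5.3/10.3 = 0.5146
For M/M/1: L = λ/(μ-λ)
L = 5.3/(10.3-5.3) = 5.3/5.00
L = 1.0600 calls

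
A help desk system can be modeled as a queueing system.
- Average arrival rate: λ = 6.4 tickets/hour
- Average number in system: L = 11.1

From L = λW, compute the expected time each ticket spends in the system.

Little's Law: L = λW, so W = L/λ
W = 11.1/6.4 = 1.7344 hours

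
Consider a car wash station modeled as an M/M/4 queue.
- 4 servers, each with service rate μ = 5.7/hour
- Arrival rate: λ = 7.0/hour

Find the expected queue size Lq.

Traffic intensity: ρ = λ/(cμ) = 7.0/(4×5.7) = 0.3070
Since ρ = 0.3070 < 1, system is stable.
Offered load a = λ/μ = cρ = 7.0/5.7 = 1.2281
P₀ = [ Σₙ₌₀^3 aⁿ/n! + a^4/(4!(1-ρ)) ]⁻¹
Σ = a^0/0! + a^1/1! + a^2/2! + a^3/3! = 1.00000 + 1.22807 + 0.754078 + 0.308687 = 3.2908
a^4/(4!(1-ρ)) = 2.2745/(24 × 0.6930) = 0.1368
P₀ = 1/(3.2908 + 0.1368) = 0.2917
Lq = P₀·a^4·ρ / (4!(1-ρ)²) = 0.29175 × 2.2745 × 0.30702 / (24 × 0.48022) = 0.01768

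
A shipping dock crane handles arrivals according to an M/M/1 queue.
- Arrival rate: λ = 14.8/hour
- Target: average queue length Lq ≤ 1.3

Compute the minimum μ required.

For M/M/1: Lq = λ²/(μ(μ-λ))
Need Lq ≤ 1.3, i.e. μ(μ-λ) ≥ λ²/1.3
μ² - 14.8μ - 219.04/1.3 ≥ 0  →  μ² - 14.8μ - 168.4923 ≥ 0
Quadratic formula (positive root): μ = [λ + √(λ² + 4×168.4923)]/2
Discriminant: 219.04 + 4×168.4923 = 893.0092, √893.0092 = 29.88326
μ ≥ (14.8 + 29.88326)/2 = 22.3416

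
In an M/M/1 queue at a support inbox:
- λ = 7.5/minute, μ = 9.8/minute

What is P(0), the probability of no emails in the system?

ρ = λ/μ = 7.5/9.8 = 0.7653
P(0) = 1 - ρ = 1 - 0.7653 = 0.2347
The server is idle 23.47% of the time.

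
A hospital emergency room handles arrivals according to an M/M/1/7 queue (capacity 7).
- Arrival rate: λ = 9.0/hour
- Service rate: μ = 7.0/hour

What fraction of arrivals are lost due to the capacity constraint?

ρ = λ/μ = 9.0/7.0 = 1.2857
P₀ = (1-ρ)/(1-ρ^(K+1)) = (1-1.2857)/(1-1.2857^8) = -0.2857/-6.4665 = 0.04418
P_K = P₀×ρ^K = 0.04418 × 1.2857^7 = 0.04418 × 5.8073 = 0.2566
Blocking probability = 25.66%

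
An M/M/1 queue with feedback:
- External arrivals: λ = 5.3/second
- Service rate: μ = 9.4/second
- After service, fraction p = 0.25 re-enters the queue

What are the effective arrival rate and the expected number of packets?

Effective arrival rate: λ_eff = λ/(1-p) = 5.3/(1-0.25) = 5.3/0.75 = 7.06667
ρ = λ_eff/μ = 7.06667/9.4 = 0.751773
L = ρ/(1-ρ) = 0.751773/(1-0.751773) = 3.0286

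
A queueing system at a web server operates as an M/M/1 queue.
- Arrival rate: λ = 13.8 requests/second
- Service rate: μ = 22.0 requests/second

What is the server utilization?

Server utilization: ρ = λ/μ
ρ = 13.8/22.0 = 0.6273
The server is busy 62.73% of the time.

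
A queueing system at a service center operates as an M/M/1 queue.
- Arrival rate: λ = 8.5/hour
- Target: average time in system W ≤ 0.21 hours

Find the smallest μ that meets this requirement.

For M/M/1: W = 1/(μ-λ)
Need W ≤ 0.21, so 1/(μ-λ) ≤ 0.21
μ - λ ≥ 1/0.21 = 4.7619
μ ≥ 8.5 + 4.7619 = 13.2619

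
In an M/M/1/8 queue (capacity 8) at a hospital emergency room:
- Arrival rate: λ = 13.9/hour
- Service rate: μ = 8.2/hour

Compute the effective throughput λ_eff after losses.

ρ = λ/μ = 13.9/8.2 = 1.69512
P₀ = (1-ρ)/(1-ρ^(K+1)) = (1-1.69512)/(1-1.69512^9) = -0.6951/-114.5591 = 0.006068
P_K = P₀×ρ^K = 0.006068 × 1.69512^8 = 0.006068 × 68.1716 = 0.4137
λ_eff = λ(1-P_K) = 13.9 × (1 - 0.4136515) = 13.9 × 0.5863485 = 8.1502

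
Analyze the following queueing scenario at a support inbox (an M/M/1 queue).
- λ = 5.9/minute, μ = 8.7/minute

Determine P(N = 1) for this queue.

ρ = λ/μ = 5.9/8.7 = 0.67816
P(n) = (1-ρ)ρⁿ
P(1) = (1-0.67816) × 0.67816^1
P(1) = 0.32184 × 0.67816
P(1) = 0.2183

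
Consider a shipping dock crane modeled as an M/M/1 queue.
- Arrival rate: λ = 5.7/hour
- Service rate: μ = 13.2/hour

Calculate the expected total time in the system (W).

First, compute utilization: ρ = λ/μ = 5.7/13.2 = 0.4318
For M/M/1: W = 1/(μ-λ)
W = 1/(13.2-5.7) = 1/7.50
W = 0.1333 hours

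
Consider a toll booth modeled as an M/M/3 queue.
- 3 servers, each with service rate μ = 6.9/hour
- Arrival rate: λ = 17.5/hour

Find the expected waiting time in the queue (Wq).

Traffic intensity: ρ = λ/(cμ) = 17.5/(3×6.9) = 0.8454
Since ρ = 0.8454 < 1, system is stable.
Offered load a = λ/μ = cρ = 17.5/6.9 = 2.5362
P₀ = [ Σₙ₌₀^2 aⁿ/n! + a^3/(3!(1-ρ)) ]⁻¹
Σ = a^0/0! + a^1/1! + a^2/2! = 1.00000 + 2.53623 + 3.21624 = 6.7525
a^3/(3!(1-ρ)) = 16.3142/(6 × 0.154589) = 17.5888
P₀ = 1/(6.7525 + 17.5888) = 0.04108
Lq = P₀·a^3·ρ / (3!(1-ρ)²) = 0.041083 × 16.3142 × 0.84541 / (6 × 0.023898) = 3.9517
Wq = Lq/λ = 3.9517/17.5 = 0.2258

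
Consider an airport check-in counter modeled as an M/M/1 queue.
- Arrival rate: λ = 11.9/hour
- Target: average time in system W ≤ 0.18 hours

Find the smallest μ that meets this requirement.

For M/M/1: W = 1/(μ-λ)
Need W ≤ 0.18, so 1/(μ-λ) ≤ 0.18
μ - λ ≥ 1/0.18 = 5.5556
μ ≥ 11.9 + 5.5556 = 17.4556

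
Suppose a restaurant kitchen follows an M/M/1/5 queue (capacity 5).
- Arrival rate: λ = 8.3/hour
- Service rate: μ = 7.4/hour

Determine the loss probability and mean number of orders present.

ρ = λ/μ = 8.3/7.4 = 1.12162
P₀ = (1-ρ)/(1-ρ^(K+1)) = (1-1.12162)/(1-1.12162^6) = -0.1216/-0.9910 = 0.1227
P_K = P₀×ρ^K = 0.1227 × 1.12162^5 = 0.1227 × 1.7751 = 0.2178
Blocking probability P_5 = 0.2178 (21.78%)
L = ρ[1 - (K+1)ρ^K + Kρ^(K+1)] / [(1-ρ)(1-ρ^(K+1))]
L = 1.12162 × (1 - 6×1.77512 + 5×1.99101) / ((1 - 1.12162) × (1 - 1.99101)) = 2.8321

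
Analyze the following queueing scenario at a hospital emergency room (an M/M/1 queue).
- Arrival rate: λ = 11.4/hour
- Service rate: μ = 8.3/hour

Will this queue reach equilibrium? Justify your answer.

Stability requires ρ = λ/(cμ) < 1
ρ = 11.4/(1 × 8.3) = 11.4/8.30 = 1.3735
Since 1.3735 ≥ 1, the system is UNSTABLE.
Queue grows without bound. Need μ > λ = 11.4.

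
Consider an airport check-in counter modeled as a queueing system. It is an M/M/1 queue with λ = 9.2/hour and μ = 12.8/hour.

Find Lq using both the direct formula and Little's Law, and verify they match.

Method 1 (direct): Lq = λ²/(μ(μ-λ)) = 84.64/(12.8 × 3.60) = 1.8368

Method 2 (Little's Law):
W = 1/(μ-λ) = 1/3.60 = 0.277778
Wq = W - 1/μ = 0.277778 - 0.0781250 = 0.19965
Lq = λWq = 9.2 × 0.19965 = 1.8368 ✔ (matches Method 1)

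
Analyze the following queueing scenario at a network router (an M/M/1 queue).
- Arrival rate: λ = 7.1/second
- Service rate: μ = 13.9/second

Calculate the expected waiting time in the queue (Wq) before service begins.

First, compute utilization: ρ = λ/μ = 7.1/13.9 = 0.5108
For M/M/1: Wq = λ/(μ(μ-λ))
Wq = 7.1/(13.9 × (13.9-7.1))
Wq = 7.1/(13.9 × 6.80)
Wq = 0.07512 seconds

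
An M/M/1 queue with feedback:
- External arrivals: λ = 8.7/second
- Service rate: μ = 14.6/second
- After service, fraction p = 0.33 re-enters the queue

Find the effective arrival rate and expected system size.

Effective arrival rate: λ_eff = λ/(1-p) = 8.7/(1-0.33) = 8.7/0.67 = 12.985075
ρ = λ_eff/μ = 12.985075/14.6 = 0.889389
L = ρ/(1-ρ) = 0.889389/(1-0.889389) = 8.0407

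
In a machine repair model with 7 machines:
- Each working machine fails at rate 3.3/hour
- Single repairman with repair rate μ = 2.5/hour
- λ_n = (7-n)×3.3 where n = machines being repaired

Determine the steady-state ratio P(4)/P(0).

P(4)/P(0) = ∏_{i=0}^{4-1} λ_i/μ_{i+1}
= (7-0)×3.3/2.5 × (7-1)×3.3/2.5 × (7-2)×3.3/2.5 × (7-3)×3.3/2.5
= 2550.2045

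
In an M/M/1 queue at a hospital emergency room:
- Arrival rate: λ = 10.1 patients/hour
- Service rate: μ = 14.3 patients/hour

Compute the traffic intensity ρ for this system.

Server utilization: ρ = λ/μ
ρ = 10.1/14.3 = 0.7063
The server is busy 70.63% of the time.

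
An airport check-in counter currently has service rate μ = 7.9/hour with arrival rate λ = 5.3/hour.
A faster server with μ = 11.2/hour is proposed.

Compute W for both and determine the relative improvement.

System 1: ρ₁ = 5.3/7.9 = 0.6709, W₁ = 1/(7.9-5.3) = 0.3846
System 2: ρ₂ = 5.3/11.2 = 0.4732, W₂ = 1/(11.2-5.3) = 0.1695
Improvement: (W₁-W₂)/W₁ = (0.3846-0.1695)/0.3846 = 55.93%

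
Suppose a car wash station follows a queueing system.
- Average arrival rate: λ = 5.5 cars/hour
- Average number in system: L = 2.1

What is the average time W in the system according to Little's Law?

Little's Law: L = λW, so W = L/λ
W = 2.1/5.5 = 0.3818 hours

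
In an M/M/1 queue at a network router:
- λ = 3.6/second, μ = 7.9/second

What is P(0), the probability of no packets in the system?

ρ = λ/μ = 3.6/7.9 = 0.4557
P(0) = 1 - ρ = 1 - 0.4557 = 0.5443
The server is idle 54.43% of the time.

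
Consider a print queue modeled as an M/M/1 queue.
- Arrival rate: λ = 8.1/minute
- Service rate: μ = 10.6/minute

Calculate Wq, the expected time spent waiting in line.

First, compute utilization: ρ = λ/μ = 8.1/10.6 = 0.7642
For M/M/1: Wq = λ/(μ(μ-λ))
Wq = 8.1/(10.6 × (10.6-8.1))
Wq = 8.1/(10.6 × 2.50)
Wq = 0.3057 minutes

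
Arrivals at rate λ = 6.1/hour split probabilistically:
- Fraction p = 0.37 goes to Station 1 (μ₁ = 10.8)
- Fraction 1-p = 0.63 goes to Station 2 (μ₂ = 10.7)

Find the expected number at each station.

Effective rates: λ₁ = 6.1×0.37 = 2.257, λ₂ = 6.1×0.63 = 3.843
Station 1: ρ₁ = 2.257/10.8 = 0.2090, L₁ = ρ₁/(1-ρ₁) = 0.2090/(1-0.2090) = 0.2642
Station 2: ρ₂ = 3.843/10.7 = 0.359159, L₂ = ρ₂/(1-ρ₂) = 0.359159/(1-0.359159) = 0.5604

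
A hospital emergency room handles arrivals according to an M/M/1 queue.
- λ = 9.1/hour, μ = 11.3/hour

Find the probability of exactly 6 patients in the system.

ρ = λ/μ = 9.1/11.3 = 0.8053
P(n) = (1-ρ)ρⁿ
P(6) = (1-0.8053) × 0.8053^6
P(6) = 0.19470 × 0.27274
P(6) = 0.05310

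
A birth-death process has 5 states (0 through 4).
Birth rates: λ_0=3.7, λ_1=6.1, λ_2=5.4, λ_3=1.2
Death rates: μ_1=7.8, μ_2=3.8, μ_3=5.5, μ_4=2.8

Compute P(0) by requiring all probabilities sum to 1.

Ratios P(n)/P(0) = (λ₀···λₙ₋₁)/(μ₁···μₙ):
P(1)/P(0) = (3.7)/(7.8) = 0.4744
P(2)/P(0) = (3.7×6.1)/(7.8×3.8) = 0.7615
P(3)/P(0) = (3.7×6.1×5.4)/(7.8×3.8×5.5) = 0.7476
P(4)/P(0) = (3.7×6.1×5.4×1.2)/(7.8×3.8×5.5×2.8) = 0.3204

Normalization: ∑ P(n) = 1
P(0) × (1.0000 + 0.4744 + 0.7615 + 0.7476 + 0.3204) = 1
P(0) × 3.3039 = 1
P(0) = 1/3.3039 = 0.3027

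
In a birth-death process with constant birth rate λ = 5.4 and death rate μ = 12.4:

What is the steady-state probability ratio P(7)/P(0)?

For constant rates: P(n)/P(0) = (λ/μ)^n
P(7)/P(0) = (5.4/12.4)^7 = 0.43548^7 = 0.002970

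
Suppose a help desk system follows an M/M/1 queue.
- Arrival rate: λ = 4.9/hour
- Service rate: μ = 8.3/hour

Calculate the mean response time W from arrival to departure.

First, compute utilization: ρ = λ/μ = 4.9/8.3 = 0.5904
For M/M/1: W = 1/(μ-λ)
W = 1/(8.3-4.9) = 1/3.40
W = 0.2941 hours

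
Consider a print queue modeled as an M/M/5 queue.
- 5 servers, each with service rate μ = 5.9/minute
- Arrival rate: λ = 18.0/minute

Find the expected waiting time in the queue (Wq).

Traffic intensity: ρ = λ/(cμ) = 18.0/(5×5.9) = 0.6102
Since ρ = 0.6102 < 1, system is stable.
Offered load a = λ/μ = cρ = 18.0/5.9 = 3.0508
P₀ = [ Σₙ₌₀^4 aⁿ/n! + a^5/(5!(1-ρ)) ]⁻¹
Σ = a^0/0! + a^1/1! + a^2/2! + a^3/3! + a^4/4! = 1.00000 + 3.05085 + 4.65384 + 4.73271 + 3.60970 = 17.0471
a^5/(5!(1-ρ)) = 264.3032/(120 × 0.38983) = 5.6500
P₀ = 1/(17.0471 + 5.6500) = 0.04406
Lq = P₀·a^5·ρ / (5!(1-ρ)²) = 0.04406 × 264.3032 × 0.6102 / (120 × 0.1520) = 0.3896
Wq = Lq/λ = 0.38963/18.0 = 0.02165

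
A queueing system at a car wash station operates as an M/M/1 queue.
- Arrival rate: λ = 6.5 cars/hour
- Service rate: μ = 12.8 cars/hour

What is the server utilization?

Server utilization: ρ = λ/μ
ρ = 6.5/12.8 = 0.5078
The server is busy 50.78% of the time.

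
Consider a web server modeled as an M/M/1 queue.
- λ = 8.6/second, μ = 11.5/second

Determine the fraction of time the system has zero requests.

ρ = λ/μ = 8.6/11.5 = 0.7478
P(0) = 1 - ρ = 1 - 0.7478 = 0.2522
The server is idle 25.22% of the time.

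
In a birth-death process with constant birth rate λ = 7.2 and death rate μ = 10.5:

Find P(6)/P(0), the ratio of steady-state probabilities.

For constant rates: P(n)/P(0) = (λ/μ)^n
P(6)/P(0) = (7.2/10.5)^6 = 0.68571^6 = 0.1040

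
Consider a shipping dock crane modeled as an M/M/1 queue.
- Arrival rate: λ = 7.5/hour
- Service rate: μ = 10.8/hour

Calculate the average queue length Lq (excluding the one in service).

ρ = λ/μ = 7.5/10.8 = 0.6944
For M/M/1: Lq = λ²/(μ(μ-λ))
Lq = 56.25/(10.8 × 3.30)
Lq = 1.5783 containers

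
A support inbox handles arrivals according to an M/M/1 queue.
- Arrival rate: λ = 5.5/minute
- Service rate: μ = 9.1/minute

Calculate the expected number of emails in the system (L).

ρ = λ/μ = 5.5/9.1 = 0.6044
For M/M/1: L = λ/(μ-λ)
L = 5.5/(9.1-5.5) = 5.5/3.60
L = 1.5278 emails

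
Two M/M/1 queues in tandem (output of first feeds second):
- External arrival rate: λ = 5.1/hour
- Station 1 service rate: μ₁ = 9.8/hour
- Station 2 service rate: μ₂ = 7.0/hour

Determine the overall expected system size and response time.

By Jackson's theorem, each station behaves as independent M/M/1.
Station 1: ρ₁ = 5.1/9.8 = 0.5204, L₁ = ρ₁/(1-ρ₁) = λ/(μ₁-λ) = 5.1/4.70 = 1.0851
Station 2: ρ₂ = 5.1/7.0 = 0.7286, L₂ = ρ₂/(1-ρ₂) = λ/(μ₂-λ) = 5.1/1.90 = 2.6842
Total: L = L₁ + L₂ = 1.0851 + 2.6842 = 3.7693
W = L/λ = 3.7693/5.1 = 0.7391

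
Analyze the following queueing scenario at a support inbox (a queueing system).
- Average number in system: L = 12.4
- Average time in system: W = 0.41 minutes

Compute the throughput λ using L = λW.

Little's Law: L = λW, so λ = L/W
λ = 12.4/0.41 = 30.2439 emails/minute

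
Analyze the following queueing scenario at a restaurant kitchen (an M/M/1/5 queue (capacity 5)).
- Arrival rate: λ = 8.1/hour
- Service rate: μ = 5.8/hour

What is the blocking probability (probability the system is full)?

ρ = λ/μ = 8.1/5.8 = 1.39655
P₀ = (1-ρ)/(1-ρ^(K+1)) = (1-1.39655)/(1-1.39655^6) = -0.39655/-6.4189 = 0.06178
P_K = P₀×ρ^K = 0.06178 × 1.39655^5 = 0.06178 × 5.3123 = 0.3282
Blocking probability = 32.82%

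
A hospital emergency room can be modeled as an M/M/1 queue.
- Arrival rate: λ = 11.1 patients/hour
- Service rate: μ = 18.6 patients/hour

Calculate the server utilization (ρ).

Server utilization: ρ = λ/μ
ρ = 11.1/18.6 = 0.5968
The server is busy 59.68% of the time.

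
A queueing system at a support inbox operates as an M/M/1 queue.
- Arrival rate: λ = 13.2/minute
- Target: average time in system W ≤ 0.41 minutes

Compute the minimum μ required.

For M/M/1: W = 1/(μ-λ)
Need W ≤ 0.41, so 1/(μ-λ) ≤ 0.41
μ - λ ≥ 1/0.41 = 2.4390
μ ≥ 13.2 + 2.4390 = 15.6390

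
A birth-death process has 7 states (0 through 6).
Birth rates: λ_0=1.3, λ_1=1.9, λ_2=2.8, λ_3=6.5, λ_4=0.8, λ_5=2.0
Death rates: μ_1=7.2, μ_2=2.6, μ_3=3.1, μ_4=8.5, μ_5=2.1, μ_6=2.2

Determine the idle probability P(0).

Ratios P(n)/P(0) = (λ₀···λₙ₋₁)/(μ₁···μₙ):
P(1)/P(0) = (1.3)/(7.2) = 0.1806
P(2)/P(0) = (1.3×1.9)/(7.2×2.6) = 0.1319
P(3)/P(0) = (1.3×1.9×2.8)/(7.2×2.6×3.1) = 0.1192
P(4)/P(0) = (1.3×1.9×2.8×6.5)/(7.2×2.6×3.1×8.5) = 0.09113
P(5)/P(0) = (1.3×1.9×2.8×6.5×0.8)/(7.2×2.6×3.1×8.5×2.1) = 0.03472
P(6)/P(0) = (1.3×1.9×2.8×6.5×0.8×2.0)/(7.2×2.6×3.1×8.5×2.1×2.2) = 0.03156

Normalization: ∑ P(n) = 1
P(0) × (1.0000 + 0.1806 + 0.1319 + 0.1192 + 0.09113 + 0.03472 + 0.03156) = 1
P(0) × 1.5891 = 1
P(0) = 1/1.5891 = 0.6293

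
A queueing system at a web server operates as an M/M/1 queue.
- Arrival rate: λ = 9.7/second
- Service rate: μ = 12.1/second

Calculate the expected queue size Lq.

ρ = λ/μ = 9.7/12.1 = 0.8017
For M/M/1: Lq = λ²/(μ(μ-λ))
Lq = 94.09/(12.1 × 2.40)
Lq = 3.2400 requests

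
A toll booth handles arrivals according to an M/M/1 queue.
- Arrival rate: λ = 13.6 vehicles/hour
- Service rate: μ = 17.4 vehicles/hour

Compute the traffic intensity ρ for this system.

Server utilization: ρ = λ/μ
ρ = 13.6/17.4 = 0.7816
The server is busy 78.16% of the time.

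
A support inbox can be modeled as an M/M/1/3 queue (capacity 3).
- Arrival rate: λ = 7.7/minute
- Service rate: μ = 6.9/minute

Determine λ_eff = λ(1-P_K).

ρ = λ/μ = 7.7/6.9 = 1.11594
P₀ = (1-ρ)/(1-ρ^(K+1)) = (1-1.11594)/(1-1.11594^4) = -0.11594/-0.55083 = 0.2105
P_K = P₀×ρ^K = 0.2105 × 1.11594^3 = 0.2105 × 1.3897 = 0.2925
λ_eff = λ(1-P_K) = 7.7 × (1 - 0.29251) = 7.7 × 0.70749 = 5.4477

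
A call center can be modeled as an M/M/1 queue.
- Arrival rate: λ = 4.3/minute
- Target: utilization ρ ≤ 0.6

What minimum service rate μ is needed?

ρ = λ/μ, so μ = λ/ρ
μ ≥ 4.3/0.6 = 7.1667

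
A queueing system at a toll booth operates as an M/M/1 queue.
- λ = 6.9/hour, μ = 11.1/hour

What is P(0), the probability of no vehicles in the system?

ρ = λ/μ = 6.9/11.1 = 0.6216
P(0) = 1 - ρ = 1 - 0.6216 = 0.3784
The server is idle 37.84% of the time.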